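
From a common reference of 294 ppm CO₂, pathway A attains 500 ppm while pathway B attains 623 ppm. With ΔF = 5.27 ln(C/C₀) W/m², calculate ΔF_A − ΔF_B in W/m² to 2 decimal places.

ΔF_A = 5.27 ln(500/294) = 5.27 × 0.53103 = 2.7985 W/m².
ΔF_B = 5.27 ln(623/294) = 5.27 × 0.75097 = 3.9576 W/m².
Difference: 2.7985 − 3.9576 = -1.1591 W/m².

ΔF_A − ΔF_B = -1.16 W/m²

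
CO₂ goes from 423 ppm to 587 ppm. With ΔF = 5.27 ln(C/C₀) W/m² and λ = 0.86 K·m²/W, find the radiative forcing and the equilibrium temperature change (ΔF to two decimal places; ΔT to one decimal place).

ΔF = 1.73 W/m²; ΔT = 1.5 K

CO₂: 5.27 × ln(587/423) = 5.27 × ln(1.38771) = 5.27 × 0.32765 = 1.7267 W/m².
ΔT = λ ΔF = 0.86 × 1.73 = 1.4878 K.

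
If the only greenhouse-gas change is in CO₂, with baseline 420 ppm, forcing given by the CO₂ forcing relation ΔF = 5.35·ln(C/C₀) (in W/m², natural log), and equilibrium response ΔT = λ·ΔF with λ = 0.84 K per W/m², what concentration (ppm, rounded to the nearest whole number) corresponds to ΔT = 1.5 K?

Required forcing: ΔF = ΔT/λ = 1.5/0.84 = 1.7857 W/m².
Then ln(C/420) = ΔF/5.35 = 1.7857/5.35 = 0.33378.
So C = 420 × e^0.33378 = 420 × 1.39624 = 586.42 ppm.

C ≈ 586 ppm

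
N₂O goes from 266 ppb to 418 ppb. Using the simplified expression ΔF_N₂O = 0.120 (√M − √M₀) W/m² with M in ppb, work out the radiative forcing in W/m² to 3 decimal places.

ΔF = 0.496 W/m²

N₂O: 0.120 × (√418 − √266) = 0.120 × (20.4450 − 16.3095) = 0.120 × 4.1355 = 0.4963 W/m².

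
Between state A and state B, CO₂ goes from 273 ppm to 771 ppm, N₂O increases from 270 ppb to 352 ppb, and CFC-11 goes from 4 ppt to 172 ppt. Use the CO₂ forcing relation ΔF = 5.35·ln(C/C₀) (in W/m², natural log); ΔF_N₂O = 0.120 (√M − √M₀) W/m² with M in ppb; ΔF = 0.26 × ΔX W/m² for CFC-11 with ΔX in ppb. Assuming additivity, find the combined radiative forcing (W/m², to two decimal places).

CO₂: 5.35 × ln(771/273) = 5.35 × ln(2.82418) = 5.35 × 1.03822 = 5.5545 W/m².
N₂O: 0.120 × (√352 − √270) = 0.120 × (18.7617 − 16.4317) = 0.120 × 2.3300 = 0.2796 W/m².
CFC-11: Δ = 172 − 4 = 168 ppt = 0.168 ppb; ΔF = 0.26 × 0.168 = 0.0437 W/m².
Total ΔF = 5.5545 + 0.2796 + 0.0437 = 5.8778 W/m².

ΔF = 5.88 W/m²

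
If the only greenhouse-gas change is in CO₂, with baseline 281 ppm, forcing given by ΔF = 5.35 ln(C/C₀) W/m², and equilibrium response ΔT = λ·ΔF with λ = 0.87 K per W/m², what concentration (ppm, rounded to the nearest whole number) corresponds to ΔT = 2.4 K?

C ≈ 471 ppm

Required forcing: ΔF = ΔT/λ = 2.4/0.87 = 2.7586 W/m².
Then ln(C/281) = ΔF/5.35 = 2.7586/5.35 = 0.51563.
So C = 281 × e^0.51563 = 281 × 1.67469 = 470.59 ppm.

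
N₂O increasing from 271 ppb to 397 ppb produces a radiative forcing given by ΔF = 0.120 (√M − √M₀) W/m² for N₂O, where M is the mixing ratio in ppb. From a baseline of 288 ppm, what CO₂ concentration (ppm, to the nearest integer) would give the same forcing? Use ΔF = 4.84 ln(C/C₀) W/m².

N₂O forcing: 0.120 × (√397 − √271) = 0.120 × (19.9249 − 16.4621) = 0.120 × 3.4628 = 0.41554 W/m².
Set 4.84 ln(C/288) = 0.41554: ln(C/288) = 0.41554/4.84 = 0.08586, so C = 288 × e^0.08586 = 288 × 1.08965 = 313.82 ppm.

C ≈ 314 ppm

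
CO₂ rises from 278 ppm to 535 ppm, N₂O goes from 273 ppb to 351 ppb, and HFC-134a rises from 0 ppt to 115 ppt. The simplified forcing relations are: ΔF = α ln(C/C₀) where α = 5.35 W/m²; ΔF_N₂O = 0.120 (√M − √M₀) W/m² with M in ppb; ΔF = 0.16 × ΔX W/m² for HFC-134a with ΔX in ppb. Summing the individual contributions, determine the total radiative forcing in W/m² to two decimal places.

CO₂: 5.35 × ln(535/278) = 5.35 × ln(1.92446) = 5.35 × 0.65465 = 3.5024 W/m².
N₂O: 0.120 × (√351 − √273) = 0.120 × (18.7350 − 16.5227) = 0.120 × 2.2123 = 0.2655 W/m².
HFC-134a: Δ = 115 − 0 = 115 ppt = 0.115 ppb; ΔF = 0.16 × 0.115 = 0.0184 W/m².
Total ΔF = 3.5024 + 0.2655 + 0.0184 = 3.7863 W/m².

ΔF = 3.79 W/m²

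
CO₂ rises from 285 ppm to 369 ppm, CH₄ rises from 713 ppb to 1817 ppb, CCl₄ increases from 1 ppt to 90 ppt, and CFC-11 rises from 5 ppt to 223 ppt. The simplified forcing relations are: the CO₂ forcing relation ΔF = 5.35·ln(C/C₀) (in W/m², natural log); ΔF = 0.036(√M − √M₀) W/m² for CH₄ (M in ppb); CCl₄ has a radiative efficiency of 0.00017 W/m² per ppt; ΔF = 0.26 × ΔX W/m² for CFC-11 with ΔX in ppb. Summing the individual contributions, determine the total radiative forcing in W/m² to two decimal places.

ΔF = 2.03 W/m²

CO₂: 5.35 × ln(369/285) = 5.35 × ln(1.29474) = 5.35 × 0.25831 = 1.3820 W/m².
CH₄: 0.036 × (√1817 − √713) = 0.036 × (42.6263 − 26.7021) = 0.036 × 15.9242 = 0.5733 W/m².
CCl₄: ΔF = 0.00017 × (90 − 1) = 0.00017 × 89 = 0.0151 W/m².
CFC-11: Δ = 223 − 5 = 218 ppt = 0.218 ppb; ΔF = 0.26 × 0.218 = 0.0567 W/m².
Total ΔF = 1.3820 + 0.5733 + 0.0151 + 0.0567 = 2.0271 W/m².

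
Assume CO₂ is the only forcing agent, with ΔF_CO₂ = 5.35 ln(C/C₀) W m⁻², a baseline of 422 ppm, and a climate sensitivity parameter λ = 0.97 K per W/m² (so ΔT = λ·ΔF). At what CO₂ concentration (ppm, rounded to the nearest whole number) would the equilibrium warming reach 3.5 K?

C ≈ 828 ppm

Required forcing: ΔF = ΔT/λ = 3.5/0.97 = 3.6082 W/m².
Then ln(C/422) = ΔF/5.35 = 3.6082/5.35 = 0.67443.
So C = 422 × e^0.67443 = 422 × 1.96291 = 828.35 ppm.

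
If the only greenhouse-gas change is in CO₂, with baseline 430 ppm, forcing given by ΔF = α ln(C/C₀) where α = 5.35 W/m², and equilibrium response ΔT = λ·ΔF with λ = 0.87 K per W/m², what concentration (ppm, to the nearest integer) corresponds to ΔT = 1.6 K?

C ≈ 606 ppm

Required forcing: ΔF = ΔT/λ = 1.6/0.87 = 1.8391 W/m².
Then ln(C/430) = ΔF/5.35 = 1.8391/5.35 = 0.34376.
So C = 430 × e^0.34376 = 430 × 1.41024 = 606.40 ppm.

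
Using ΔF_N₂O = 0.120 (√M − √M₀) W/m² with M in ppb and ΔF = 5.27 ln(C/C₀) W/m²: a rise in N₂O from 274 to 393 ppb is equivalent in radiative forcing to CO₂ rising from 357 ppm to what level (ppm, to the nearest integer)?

N₂O forcing: 0.120 × (√393 − √274) = 0.120 × (19.8242 − 16.5529) = 0.120 × 3.2713 = 0.39256 W/m².
Set 5.27 ln(C/357) = 0.39256: ln(C/357) = 0.39256/5.27 = 0.07449, so C = 357 × e^0.07449 = 357 × 1.07733 = 384.61 ppm.

C ≈ 385 ppm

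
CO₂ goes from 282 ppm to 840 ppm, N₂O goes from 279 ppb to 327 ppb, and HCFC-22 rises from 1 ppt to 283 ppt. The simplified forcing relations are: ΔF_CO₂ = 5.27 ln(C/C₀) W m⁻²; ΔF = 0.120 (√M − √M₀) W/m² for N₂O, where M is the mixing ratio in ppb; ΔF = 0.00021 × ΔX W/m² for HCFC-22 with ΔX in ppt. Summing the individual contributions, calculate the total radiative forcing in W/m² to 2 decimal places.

ΔF = 5.98 W/m²

CO₂: 5.27 × ln(840/282) = 5.27 × ln(2.97872) = 5.27 × 1.09149 = 5.7522 W/m².
N₂O: 0.120 × (√327 − √279) = 0.120 × (18.0831 − 16.7033) = 0.120 × 1.3798 = 0.1656 W/m².
HCFC-22: ΔF = 0.00021 × (283 − 1) = 0.00021 × 282 = 0.0592 W/m².
Total ΔF = 5.7522 + 0.1656 + 0.0592 = 5.9770 W/m².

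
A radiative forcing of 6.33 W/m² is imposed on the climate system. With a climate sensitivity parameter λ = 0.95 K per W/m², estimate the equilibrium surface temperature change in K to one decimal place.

ΔT = λ ΔF = 0.95 × 6.33 = 6.0135 K.

ΔT = 6.0 K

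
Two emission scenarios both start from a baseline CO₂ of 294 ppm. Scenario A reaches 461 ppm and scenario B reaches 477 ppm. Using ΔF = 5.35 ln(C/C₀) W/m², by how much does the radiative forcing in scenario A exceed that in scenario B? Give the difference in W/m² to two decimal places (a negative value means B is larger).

ΔF_A − ΔF_B = -0.18 W/m²

ΔF_A = 5.35 ln(461/294) = 5.35 × 0.44982 = 2.4065 W/m².
ΔF_B = 5.35 ln(477/294) = 5.35 × 0.48394 = 2.5891 W/m².
Difference: 2.4065 − 2.5891 = -0.1826 W/m².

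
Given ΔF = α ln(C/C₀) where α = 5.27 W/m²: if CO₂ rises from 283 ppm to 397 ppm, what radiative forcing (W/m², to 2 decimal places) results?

ΔF = 1.78 W/m²

CO₂: 5.27 × ln(397/283) = 5.27 × ln(1.40283) = 5.27 × 0.33849 = 1.7838 W/m².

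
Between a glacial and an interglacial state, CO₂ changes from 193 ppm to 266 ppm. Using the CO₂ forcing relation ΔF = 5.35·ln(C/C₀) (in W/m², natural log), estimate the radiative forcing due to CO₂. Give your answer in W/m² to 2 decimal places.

CO₂ absorption bands are partially saturated, so forcing scales with the logarithm of the concentration ratio.
CO₂: 5.35 × ln(266/193) = 5.35 × ln(1.37824) = 5.35 × 0.32081 = 1.7163 W/m².

ΔF = 1.72 W/m²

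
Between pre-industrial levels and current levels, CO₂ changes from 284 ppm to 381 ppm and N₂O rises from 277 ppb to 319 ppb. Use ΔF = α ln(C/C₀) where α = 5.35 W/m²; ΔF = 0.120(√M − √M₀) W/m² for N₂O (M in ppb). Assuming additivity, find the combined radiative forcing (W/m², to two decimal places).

ΔF = 1.72 W/m²

CO₂: 5.35 × ln(381/284) = 5.35 × ln(1.34155) = 5.35 × 0.29383 = 1.5720 W/m².
N₂O: 0.120 × (√319 − √277) = 0.120 × (17.8606 − 16.6433) = 0.120 × 1.2173 = 0.1461 W/m².
Total ΔF = 1.5720 + 0.1461 = 1.7181 W/m².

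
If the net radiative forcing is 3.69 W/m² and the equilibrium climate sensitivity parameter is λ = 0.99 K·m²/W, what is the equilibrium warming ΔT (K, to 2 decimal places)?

ΔT = 3.65 K

ΔT = λ ΔF = 0.99 × 3.69 = 3.6531 K.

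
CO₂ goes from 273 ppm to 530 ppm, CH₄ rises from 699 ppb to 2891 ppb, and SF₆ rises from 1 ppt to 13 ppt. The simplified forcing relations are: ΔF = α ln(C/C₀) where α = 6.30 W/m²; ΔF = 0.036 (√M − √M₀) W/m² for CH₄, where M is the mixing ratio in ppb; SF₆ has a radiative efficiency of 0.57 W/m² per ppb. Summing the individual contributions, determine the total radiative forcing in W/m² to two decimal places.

ΔF = 5.17 W/m²

CO₂: 6.30 × ln(530/273) = 6.30 × ln(1.94139) = 6.30 × 0.66340 = 4.1794 W/m².
CH₄: 0.036 × (√2891 − √699) = 0.036 × (53.7680 − 26.4386) = 0.036 × 27.3294 = 0.9839 W/m².
SF₆: Δ = 13 − 1 = 12 ppt = 0.012 ppb; ΔF = 0.57 × 0.012 = 0.0068 W/m².
Total ΔF = 4.1794 + 0.9839 + 0.0068 = 5.1701 W/m².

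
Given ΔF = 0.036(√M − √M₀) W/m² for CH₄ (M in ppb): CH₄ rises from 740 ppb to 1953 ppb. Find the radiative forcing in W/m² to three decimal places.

ΔF = 0.612 W/m²

CH₄: 0.036 × (√1953 − √740) = 0.036 × (44.1928 − 27.2029) = 0.036 × 16.9899 = 0.6116 W/m².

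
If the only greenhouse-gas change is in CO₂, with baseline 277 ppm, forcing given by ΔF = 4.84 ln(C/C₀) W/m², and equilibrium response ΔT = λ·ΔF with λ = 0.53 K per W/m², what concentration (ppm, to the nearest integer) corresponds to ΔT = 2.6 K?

Required forcing: ΔF = ΔT/λ = 2.6/0.53 = 4.9057 W/m².
Then ln(C/277) = ΔF/4.84 = 4.9057/4.84 = 1.01357.
So C = 277 × e^1.01357 = 277 × 2.75542 = 763.25 ppm.

C ≈ 763 ppm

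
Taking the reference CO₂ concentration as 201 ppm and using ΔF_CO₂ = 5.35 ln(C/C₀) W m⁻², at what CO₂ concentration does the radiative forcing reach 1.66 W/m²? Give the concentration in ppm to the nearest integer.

Set 5.35 ln(C/201) = 1.66, so ln(C/201) = 1.66/5.35 = 0.31028.
Then C/201 = e^0.31028 = 1.36381, giving C = 201 × 1.36381 = 274.13 ppm.

C ≈ 274 ppm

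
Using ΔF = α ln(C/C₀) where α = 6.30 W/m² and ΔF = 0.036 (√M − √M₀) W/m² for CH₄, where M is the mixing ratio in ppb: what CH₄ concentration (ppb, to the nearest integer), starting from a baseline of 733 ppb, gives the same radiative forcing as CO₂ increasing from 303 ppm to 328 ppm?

CO₂ forcing: 6.30 × ln(328/303) = 6.30 × 0.079281 = 0.49947 W/m².
Set 0.036(√M − √733) = 0.49947: √M = 0.49947/0.036 + √733 = 13.8742 + 27.0740 = 40.9482.
M = (40.9482)² = 1676.76 ppb.

M ≈ 1677 ppb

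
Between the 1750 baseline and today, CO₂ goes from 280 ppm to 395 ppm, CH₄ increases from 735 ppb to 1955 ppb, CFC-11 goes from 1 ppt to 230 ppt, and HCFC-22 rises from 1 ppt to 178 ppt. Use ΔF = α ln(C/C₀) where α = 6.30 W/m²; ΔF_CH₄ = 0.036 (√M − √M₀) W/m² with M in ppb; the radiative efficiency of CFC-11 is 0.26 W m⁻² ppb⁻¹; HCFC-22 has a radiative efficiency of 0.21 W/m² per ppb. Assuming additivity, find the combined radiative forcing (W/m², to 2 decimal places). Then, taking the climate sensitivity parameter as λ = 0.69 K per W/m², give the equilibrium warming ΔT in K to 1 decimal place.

CO₂: 6.30 × ln(395/280) = 6.30 × ln(1.41071) = 6.30 × 0.34409 = 2.1678 W/m².
CH₄: 0.036 × (√1955 − √735) = 0.036 × (44.2154 − 27.1109) = 0.036 × 17.1045 = 0.6158 W/m².
CFC-11: Δ = 230 − 1 = 229 ppt = 0.229 ppb; ΔF = 0.26 × 0.229 = 0.0595 W/m².
HCFC-22: Δ = 178 − 1 = 177 ppt = 0.177 ppb; ΔF = 0.21 × 0.177 = 0.0372 W/m².
Total ΔF = 2.1678 + 0.6158 + 0.0595 + 0.0372 = 2.8803 W/m².
ΔT = λ ΔF = 0.69 × 2.88 = 1.9872 K.

ΔF = 2.88 W/m²; ΔT = 2.0 K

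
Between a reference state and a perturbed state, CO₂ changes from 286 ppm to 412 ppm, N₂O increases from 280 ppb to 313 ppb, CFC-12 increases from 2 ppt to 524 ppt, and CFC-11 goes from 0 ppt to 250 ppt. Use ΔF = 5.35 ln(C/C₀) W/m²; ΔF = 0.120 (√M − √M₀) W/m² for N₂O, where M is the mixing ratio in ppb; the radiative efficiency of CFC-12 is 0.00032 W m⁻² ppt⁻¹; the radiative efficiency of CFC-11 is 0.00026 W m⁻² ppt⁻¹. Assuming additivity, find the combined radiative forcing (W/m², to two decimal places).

CO₂: 5.35 × ln(412/286) = 5.35 × ln(1.44056) = 5.35 × 0.36503 = 1.9529 W/m².
N₂O: 0.120 × (√313 − √280) = 0.120 × (17.6918 − 16.7332) = 0.120 × 0.9586 = 0.1150 W/m².
CFC-12: ΔF = 0.00032 × (524 − 2) = 0.00032 × 522 = 0.1670 W/m².
CFC-11: ΔF = 0.00026 × (250 − 0) = 0.00026 × 250 = 0.0650 W/m².
Total ΔF = 1.9529 + 0.1150 + 0.1670 + 0.0650 = 2.2999 W/m².

ΔF = 2.30 W/m²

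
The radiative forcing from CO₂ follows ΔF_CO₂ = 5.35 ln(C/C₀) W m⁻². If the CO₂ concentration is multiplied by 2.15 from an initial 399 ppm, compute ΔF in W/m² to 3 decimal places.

Because the forcing depends only on the ratio C/C₀, the initial concentration does not enter.
ΔF = 5.35 × ln(2.15) = 5.35 × 0.76547 = 4.0953 W/m².

ΔF = 4.095 W/m²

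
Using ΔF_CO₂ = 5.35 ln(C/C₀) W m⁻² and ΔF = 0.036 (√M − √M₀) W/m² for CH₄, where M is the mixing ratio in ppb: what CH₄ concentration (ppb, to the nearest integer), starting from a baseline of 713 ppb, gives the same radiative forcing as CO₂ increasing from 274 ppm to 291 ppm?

M ≈ 1271 ppb

CO₂ forcing: 5.35 × ln(291/274) = 5.35 × 0.060195 = 0.32204 W/m².
Set 0.036(√M − √713) = 0.32204: √M = 0.32204/0.036 + √713 = 8.9456 + 26.7021 = 35.6477.
M = (35.6477)² = 1270.76 ppb.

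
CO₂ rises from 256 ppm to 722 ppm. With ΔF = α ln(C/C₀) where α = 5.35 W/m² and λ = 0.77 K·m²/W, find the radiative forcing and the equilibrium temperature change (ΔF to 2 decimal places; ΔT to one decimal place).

CO₂: 5.35 × ln(722/256) = 5.35 × ln(2.82031) = 5.35 × 1.03685 = 5.5471 W/m².
ΔT = λ ΔF = 0.77 × 5.55 = 4.2735 K.

ΔF = 5.55 W/m²; ΔT = 4.3 K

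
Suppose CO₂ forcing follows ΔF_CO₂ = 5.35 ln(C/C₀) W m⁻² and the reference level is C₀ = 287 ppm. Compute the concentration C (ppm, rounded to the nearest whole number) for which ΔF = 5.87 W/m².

Set 5.35 ln(C/287) = 5.87, so ln(C/287) = 5.87/5.35 = 1.09720.
Then C/287 = e^1.09720 = 2.99577, giving C = 287 × 2.99577 = 859.79 ppm.

C ≈ 860 ppm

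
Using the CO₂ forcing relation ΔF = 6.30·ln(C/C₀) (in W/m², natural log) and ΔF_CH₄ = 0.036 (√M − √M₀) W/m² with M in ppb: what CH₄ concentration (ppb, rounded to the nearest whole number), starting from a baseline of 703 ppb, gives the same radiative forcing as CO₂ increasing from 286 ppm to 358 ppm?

CO₂ forcing: 6.30 × ln(358/286) = 6.30 × 0.224541 = 1.41461 W/m².
Set 0.036(√M − √703) = 1.41461: √M = 1.41461/0.036 + √703 = 39.2947 + 26.5141 = 65.8088.
M = (65.8088)² = 4330.80 ppb.

M ≈ 4331 ppb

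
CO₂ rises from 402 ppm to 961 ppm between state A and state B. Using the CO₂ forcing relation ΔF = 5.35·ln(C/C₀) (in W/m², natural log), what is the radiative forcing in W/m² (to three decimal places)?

CO₂: 5.35 × ln(961/402) = 5.35 × ln(2.39055) = 5.35 × 0.87152 = 4.6626 W/m².

ΔF = 4.663 W/m²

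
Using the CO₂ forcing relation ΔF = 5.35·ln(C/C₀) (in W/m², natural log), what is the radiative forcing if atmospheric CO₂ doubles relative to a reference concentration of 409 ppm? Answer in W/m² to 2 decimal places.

ΔF = 3.71 W/m²

Because the forcing depends only on the ratio C/C₀, the initial concentration does not enter.
ΔF = 5.35 × ln(2) = 5.35 × 0.69315 = 3.7084 W/m².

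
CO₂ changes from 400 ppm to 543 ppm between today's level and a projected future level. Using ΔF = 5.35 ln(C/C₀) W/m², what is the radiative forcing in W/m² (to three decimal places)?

CO₂: 5.35 × ln(543/400) = 5.35 × ln(1.35750) = 5.35 × 0.30564 = 1.6352 W/m².

ΔF = 1.635 W/m²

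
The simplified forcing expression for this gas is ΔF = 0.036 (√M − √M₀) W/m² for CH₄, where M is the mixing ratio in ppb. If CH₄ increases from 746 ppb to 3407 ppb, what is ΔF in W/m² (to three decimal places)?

ΔF = 1.118 W/m²

CH₄: 0.036 × (√3407 − √746) = 0.036 × (58.3695 − 27.3130) = 0.036 × 31.0565 = 1.1180 W/m².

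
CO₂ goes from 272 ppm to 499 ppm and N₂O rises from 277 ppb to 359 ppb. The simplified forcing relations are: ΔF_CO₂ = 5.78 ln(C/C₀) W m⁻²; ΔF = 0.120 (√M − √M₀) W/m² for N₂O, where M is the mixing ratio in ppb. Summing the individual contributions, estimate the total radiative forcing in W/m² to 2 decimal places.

ΔF = 3.78 W/m²

CO₂: 5.78 × ln(499/272) = 5.78 × ln(1.83456) = 5.78 × 0.60680 = 3.5073 W/m².
N₂O: 0.120 × (√359 − √277) = 0.120 × (18.9473 − 16.6433) = 0.120 × 2.3040 = 0.2765 W/m².
Total ΔF = 3.5073 + 0.2765 = 3.7838 W/m².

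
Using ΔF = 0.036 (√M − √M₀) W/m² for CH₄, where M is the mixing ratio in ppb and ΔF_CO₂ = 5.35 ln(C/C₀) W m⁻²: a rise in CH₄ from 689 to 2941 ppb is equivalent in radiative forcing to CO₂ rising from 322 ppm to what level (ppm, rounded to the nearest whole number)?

C ≈ 389 ppm

CH₄ forcing: 0.036 × (√2941 − √689) = 0.036 × (54.2310 − 26.2488) = 0.036 × 27.9822 = 1.00736 W/m².
Set 5.35 ln(C/322) = 1.00736: ln(C/322) = 1.00736/5.35 = 0.18829, so C = 322 × e^0.18829 = 322 × 1.20718 = 388.71 ppm.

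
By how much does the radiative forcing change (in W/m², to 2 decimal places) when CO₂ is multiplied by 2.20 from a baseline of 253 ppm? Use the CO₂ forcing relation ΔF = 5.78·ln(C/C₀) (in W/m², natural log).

ΔF = 4.56 W/m²

ΔF = 5.78 × ln(2.20) = 5.78 × 0.78846 = 4.5573 W/m².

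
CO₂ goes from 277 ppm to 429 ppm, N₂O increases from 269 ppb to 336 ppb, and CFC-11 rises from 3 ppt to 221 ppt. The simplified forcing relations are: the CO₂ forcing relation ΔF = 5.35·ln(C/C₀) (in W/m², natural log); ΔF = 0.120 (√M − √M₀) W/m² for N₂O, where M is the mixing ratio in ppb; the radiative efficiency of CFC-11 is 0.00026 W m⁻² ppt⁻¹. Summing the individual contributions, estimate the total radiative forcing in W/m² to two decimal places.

ΔF = 2.63 W/m²

CO₂: 5.35 × ln(429/277) = 5.35 × ln(1.54874) = 5.35 × 0.43744 = 2.3403 W/m².
N₂O: 0.120 × (√336 − √269) = 0.120 × (18.3303 − 16.4012) = 0.120 × 1.9291 = 0.2315 W/m².
CFC-11: ΔF = 0.00026 × (221 − 3) = 0.00026 × 218 = 0.0567 W/m².
Total ΔF = 2.3403 + 0.2315 + 0.0567 = 2.6285 W/m².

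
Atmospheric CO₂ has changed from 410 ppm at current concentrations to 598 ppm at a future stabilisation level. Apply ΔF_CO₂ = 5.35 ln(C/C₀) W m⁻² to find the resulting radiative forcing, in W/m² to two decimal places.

ΔF = 2.02 W/m²

CO₂: 5.35 × ln(598/410) = 5.35 × ln(1.45854) = 5.35 × 0.37744 = 2.0193 W/m².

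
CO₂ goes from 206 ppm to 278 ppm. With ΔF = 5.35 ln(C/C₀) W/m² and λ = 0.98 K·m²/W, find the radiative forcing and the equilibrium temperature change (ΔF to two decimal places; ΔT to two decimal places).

ΔF = 1.60 W/m²; ΔT = 1.57 K

CO₂: 5.35 × ln(278/206) = 5.35 × ln(1.34951) = 5.35 × 0.29974 = 1.6036 W/m².
ΔT = λ ΔF = 0.98 × 1.60 = 1.5680 K.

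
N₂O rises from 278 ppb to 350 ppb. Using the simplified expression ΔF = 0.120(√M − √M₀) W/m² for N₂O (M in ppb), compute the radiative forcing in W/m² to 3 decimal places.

ΔF = 0.244 W/m²

N₂O: 0.120 × (√350 − √278) = 0.120 × (18.7083 − 16.6733) = 0.120 × 2.0350 = 0.2442 W/m².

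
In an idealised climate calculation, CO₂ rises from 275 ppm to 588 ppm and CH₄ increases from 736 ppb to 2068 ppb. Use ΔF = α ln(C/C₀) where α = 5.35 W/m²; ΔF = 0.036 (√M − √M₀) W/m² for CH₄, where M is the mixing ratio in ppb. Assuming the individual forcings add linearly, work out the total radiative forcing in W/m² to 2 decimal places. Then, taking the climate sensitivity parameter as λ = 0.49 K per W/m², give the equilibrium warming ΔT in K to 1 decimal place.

CO₂: 5.35 × ln(588/275) = 5.35 × ln(2.13818) = 5.35 × 0.75995 = 4.0657 W/m².
CH₄: 0.036 × (√2068 − √736) = 0.036 × (45.4753 − 27.1293) = 0.036 × 18.3460 = 0.6605 W/m².
Total ΔF = 4.0657 + 0.6605 = 4.7262 W/m².
ΔT = λ ΔF = 0.49 × 4.73 = 2.3177 K.

ΔF = 4.73 W/m²; ΔT = 2.3 K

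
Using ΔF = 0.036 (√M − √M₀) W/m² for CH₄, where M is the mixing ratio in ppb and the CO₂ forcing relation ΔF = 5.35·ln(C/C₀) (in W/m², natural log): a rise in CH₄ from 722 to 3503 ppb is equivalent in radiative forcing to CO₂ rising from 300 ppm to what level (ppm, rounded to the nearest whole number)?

C ≈ 373 ppm

CH₄ forcing: 0.036 × (√3503 − √722) = 0.036 × (59.1861 − 26.8701) = 0.036 × 32.3160 = 1.16338 W/m².
Set 5.35 ln(C/300) = 1.16338: ln(C/300) = 1.16338/5.35 = 0.21745, so C = 300 × e^0.21745 = 300 × 1.24290 = 372.87 ppm.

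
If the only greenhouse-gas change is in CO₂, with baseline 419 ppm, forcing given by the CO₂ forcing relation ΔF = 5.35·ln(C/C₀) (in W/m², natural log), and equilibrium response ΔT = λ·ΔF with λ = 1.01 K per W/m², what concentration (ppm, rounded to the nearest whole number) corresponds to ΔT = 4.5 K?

Required forcing: ΔF = ΔT/λ = 4.5/1.01 = 4.4554 W/m².
Then ln(C/419) = ΔF/5.35 = 4.4554/5.35 = 0.83279.
So C = 419 × e^0.83279 = 419 × 2.29973 = 963.59 ppm.

C ≈ 964 ppm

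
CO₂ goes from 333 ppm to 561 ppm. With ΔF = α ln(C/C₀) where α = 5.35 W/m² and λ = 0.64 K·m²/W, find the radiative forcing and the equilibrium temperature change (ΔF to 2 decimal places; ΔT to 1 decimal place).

CO₂: 5.35 × ln(561/333) = 5.35 × ln(1.68468) = 5.35 × 0.52158 = 2.7905 W/m².
ΔT = λ ΔF = 0.64 × 2.79 = 1.7856 K.

ΔF = 2.79 W/m²; ΔT = 1.8 K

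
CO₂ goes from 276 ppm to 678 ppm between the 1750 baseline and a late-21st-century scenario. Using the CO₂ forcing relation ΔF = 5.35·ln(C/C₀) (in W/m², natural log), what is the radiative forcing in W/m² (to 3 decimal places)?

CO₂: 5.35 × ln(678/276) = 5.35 × ln(2.45652) = 5.35 × 0.89875 = 4.8083 W/m².

ΔF = 4.808 W/m²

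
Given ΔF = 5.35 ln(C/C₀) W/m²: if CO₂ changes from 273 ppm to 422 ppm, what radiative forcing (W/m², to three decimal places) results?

CO₂ absorption bands are partially saturated, so forcing scales with the logarithm of the concentration ratio.
CO₂: 5.35 × ln(422/273) = 5.35 × ln(1.54579) = 5.35 × 0.43554 = 2.3301 W/m².

ΔF = 2.330 W/m²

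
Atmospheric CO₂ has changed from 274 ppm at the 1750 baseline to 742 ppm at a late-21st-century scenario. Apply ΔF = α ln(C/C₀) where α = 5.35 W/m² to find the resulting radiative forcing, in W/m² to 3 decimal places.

CO₂ absorption bands are partially saturated, so forcing scales with the logarithm of the concentration ratio.
CO₂: 5.35 × ln(742/274) = 5.35 × ln(2.70803) = 5.35 × 0.99622 = 5.3298 W/m².

ΔF = 5.330 W/m²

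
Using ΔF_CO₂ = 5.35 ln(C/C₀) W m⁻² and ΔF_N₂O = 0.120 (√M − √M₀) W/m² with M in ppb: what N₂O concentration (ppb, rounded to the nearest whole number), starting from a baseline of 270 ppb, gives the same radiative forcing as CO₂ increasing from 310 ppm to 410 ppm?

M ≈ 835 ppb

CO₂ forcing: 5.35 × ln(410/310) = 5.35 × 0.279585 = 1.49578 W/m².
Set 0.120(√M − √270) = 1.49578: √M = 1.49578/0.120 + √270 = 12.4648 + 16.4317 = 28.8965.
M = (28.8965)² = 835.01 ppb.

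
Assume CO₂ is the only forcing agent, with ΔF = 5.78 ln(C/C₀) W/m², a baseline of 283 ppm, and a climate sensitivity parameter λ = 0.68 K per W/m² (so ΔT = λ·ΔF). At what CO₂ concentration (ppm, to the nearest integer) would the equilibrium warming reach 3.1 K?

Required forcing: ΔF = ΔT/λ = 3.1/0.68 = 4.5588 W/m².
Then ln(C/283) = ΔF/5.78 = 4.5588/5.78 = 0.78872.
So C = 283 × e^0.78872 = 283 × 2.20058 = 622.76 ppm.

C ≈ 623 ppm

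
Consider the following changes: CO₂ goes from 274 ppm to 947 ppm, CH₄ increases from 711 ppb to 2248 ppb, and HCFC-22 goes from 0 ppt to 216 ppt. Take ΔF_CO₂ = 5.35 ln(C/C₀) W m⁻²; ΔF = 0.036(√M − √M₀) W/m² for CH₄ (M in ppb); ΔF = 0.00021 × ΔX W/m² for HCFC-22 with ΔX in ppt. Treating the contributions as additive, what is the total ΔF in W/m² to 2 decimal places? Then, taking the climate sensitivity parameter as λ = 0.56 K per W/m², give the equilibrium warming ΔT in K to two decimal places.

ΔF = 7.43 W/m²; ΔT = 4.16 K

CO₂: 5.35 × ln(947/274) = 5.35 × ln(3.45620) = 5.35 × 1.24017 = 6.6349 W/m².
CH₄: 0.036 × (√2248 − √711) = 0.036 × (47.4131 − 26.6646) = 0.036 × 20.7485 = 0.7469 W/m².
HCFC-22: ΔF = 0.00021 × (216 − 0) = 0.00021 × 216 = 0.0454 W/m².
Total ΔF = 6.6349 + 0.7469 + 0.0454 = 7.4272 W/m².
ΔT = λ ΔF = 0.56 × 7.43 = 4.1608 K.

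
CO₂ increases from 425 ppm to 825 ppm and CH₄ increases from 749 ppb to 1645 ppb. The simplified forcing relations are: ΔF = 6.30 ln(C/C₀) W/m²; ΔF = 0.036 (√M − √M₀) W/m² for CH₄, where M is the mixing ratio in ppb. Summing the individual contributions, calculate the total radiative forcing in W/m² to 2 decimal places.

CO₂: 6.30 × ln(825/425) = 6.30 × ln(1.94118) = 6.30 × 0.66330 = 4.1788 W/m².
CH₄: 0.036 × (√1645 − √749) = 0.036 × (40.5586 − 27.3679) = 0.036 × 13.1907 = 0.4749 W/m².
Total ΔF = 4.1788 + 0.4749 = 4.6537 W/m².

ΔF = 4.65 W/m²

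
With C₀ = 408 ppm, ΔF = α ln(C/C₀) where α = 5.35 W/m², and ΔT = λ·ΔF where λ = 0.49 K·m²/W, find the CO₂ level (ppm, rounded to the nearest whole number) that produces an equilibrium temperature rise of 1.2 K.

Required forcing: ΔF = ΔT/λ = 1.2/0.49 = 2.4490 W/m².
Then ln(C/408) = ΔF/5.35 = 2.4490/5.35 = 0.45776.
So C = 408 × e^0.45776 = 408 × 1.58053 = 644.86 ppm.

C ≈ 645 ppm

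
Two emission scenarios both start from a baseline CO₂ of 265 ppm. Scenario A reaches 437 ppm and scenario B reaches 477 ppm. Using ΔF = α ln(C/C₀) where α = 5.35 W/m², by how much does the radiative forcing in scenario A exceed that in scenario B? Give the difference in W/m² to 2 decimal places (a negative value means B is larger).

ΔF_A − ΔF_B = -0.47 W/m²

ΔF_A = 5.35 ln(437/265) = 5.35 × 0.50020 = 2.6761 W/m².
ΔF_B = 5.35 ln(477/265) = 5.35 × 0.58779 = 3.1447 W/m².
Difference: 2.6761 − 3.1447 = -0.4686 W/m².
(Equivalently, ΔF_A − ΔF_B = 5.35 ln(437/477) = 5.35 × -0.08758 = -0.4686 W/m².)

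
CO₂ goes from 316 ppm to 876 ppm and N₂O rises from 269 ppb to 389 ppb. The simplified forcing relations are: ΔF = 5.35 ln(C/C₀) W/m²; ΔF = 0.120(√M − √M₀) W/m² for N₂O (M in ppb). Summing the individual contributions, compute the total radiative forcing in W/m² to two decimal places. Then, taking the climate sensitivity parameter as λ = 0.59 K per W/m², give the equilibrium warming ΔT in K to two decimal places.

ΔF = 5.85 W/m²; ΔT = 3.45 K

CO₂: 5.35 × ln(876/316) = 5.35 × ln(2.77215) = 5.35 × 1.01962 = 5.4550 W/m².
N₂O: 0.120 × (√389 − √269) = 0.120 × (19.7231 − 16.4012) = 0.120 × 3.3219 = 0.3986 W/m².
Total ΔF = 5.4550 + 0.3986 = 5.8536 W/m².
ΔT = λ ΔF = 0.59 × 5.85 = 3.4515 K.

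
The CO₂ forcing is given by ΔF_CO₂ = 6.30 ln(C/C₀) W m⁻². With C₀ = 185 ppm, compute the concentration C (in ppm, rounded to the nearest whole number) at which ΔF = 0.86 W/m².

Set 6.30 ln(C/185) = 0.86, so ln(C/185) = 0.86/6.30 = 0.13651.
Then C/185 = e^0.13651 = 1.14627, giving C = 185 × 1.14627 = 212.06 ppm.

C ≈ 212 ppm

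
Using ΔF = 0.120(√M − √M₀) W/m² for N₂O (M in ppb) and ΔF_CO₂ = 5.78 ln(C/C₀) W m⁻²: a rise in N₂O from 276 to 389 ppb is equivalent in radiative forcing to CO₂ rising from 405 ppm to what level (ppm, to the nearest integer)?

C ≈ 432 ppm

N₂O forcing: 0.120 × (√389 − √276) = 0.120 × (19.7231 − 16.6132) = 0.120 × 3.1099 = 0.37319 W/m².
Set 5.78 ln(C/405) = 0.37319: ln(C/405) = 0.37319/5.78 = 0.06457, so C = 405 × e^0.06457 = 405 × 1.06670 = 432.01 ppm.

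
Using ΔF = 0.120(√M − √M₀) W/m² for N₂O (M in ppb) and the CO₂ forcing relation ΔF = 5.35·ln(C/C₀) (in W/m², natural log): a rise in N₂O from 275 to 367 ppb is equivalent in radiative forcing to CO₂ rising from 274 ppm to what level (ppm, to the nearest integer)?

N₂O forcing: 0.120 × (√367 − √275) = 0.120 × (19.1572 − 16.5831) = 0.120 × 2.5741 = 0.30889 W/m².
Set 5.35 ln(C/274) = 0.30889: ln(C/274) = 0.30889/5.35 = 0.05774, so C = 274 × e^0.05774 = 274 × 1.05944 = 290.29 ppm.

C ≈ 290 ppm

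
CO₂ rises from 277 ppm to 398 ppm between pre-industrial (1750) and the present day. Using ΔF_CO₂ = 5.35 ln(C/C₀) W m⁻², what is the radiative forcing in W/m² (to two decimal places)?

ΔF = 1.94 W/m²

CO₂ absorption bands are partially saturated, so forcing scales with the logarithm of the concentration ratio.
CO₂: 5.35 × ln(398/277) = 5.35 × ln(1.43682) = 5.35 × 0.36243 = 1.9390 W/m².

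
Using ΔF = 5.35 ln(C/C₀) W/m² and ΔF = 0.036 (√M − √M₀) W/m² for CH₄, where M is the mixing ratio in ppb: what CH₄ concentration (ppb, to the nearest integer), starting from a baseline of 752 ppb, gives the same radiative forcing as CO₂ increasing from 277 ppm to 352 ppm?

CO₂ forcing: 5.35 × ln(352/277) = 5.35 × 0.239614 = 1.28193 W/m².
Set 0.036(√M − √752) = 1.28193: √M = 1.28193/0.036 + √752 = 35.6092 + 27.4226 = 63.0318.
M = (63.0318)² = 3973.01 ppb.

M ≈ 3973 ppb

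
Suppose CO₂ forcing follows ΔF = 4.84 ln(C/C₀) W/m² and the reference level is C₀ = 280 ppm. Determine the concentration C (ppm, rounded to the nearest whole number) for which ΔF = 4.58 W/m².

Set 4.84 ln(C/280) = 4.58, so ln(C/280) = 4.58/4.84 = 0.94628.
Then C/280 = e^0.94628 = 2.57611, giving C = 280 × 2.57611 = 721.31 ppm.

C ≈ 721 ppm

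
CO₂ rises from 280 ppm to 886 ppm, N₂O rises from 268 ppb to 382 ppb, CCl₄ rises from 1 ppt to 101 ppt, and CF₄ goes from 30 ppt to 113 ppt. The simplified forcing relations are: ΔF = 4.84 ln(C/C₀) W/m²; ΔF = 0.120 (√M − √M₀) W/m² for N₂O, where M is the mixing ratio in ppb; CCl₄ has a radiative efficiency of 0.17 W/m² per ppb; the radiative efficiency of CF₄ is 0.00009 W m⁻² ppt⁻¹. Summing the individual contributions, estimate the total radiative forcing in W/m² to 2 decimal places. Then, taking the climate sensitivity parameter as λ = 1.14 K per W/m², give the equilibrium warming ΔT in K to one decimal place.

ΔF = 5.98 W/m²; ΔT = 6.8 K

CO₂: 4.84 × ln(886/280) = 4.84 × ln(3.16429) = 4.84 × 1.15193 = 5.5753 W/m².
N₂O: 0.120 × (√382 − √268) = 0.120 × (19.5448 − 16.3707) = 0.120 × 3.1741 = 0.3809 W/m².
CCl₄: Δ = 101 − 1 = 100 ppt = 0.100 ppb; ΔF = 0.17 × 0.100 = 0.0170 W/m².
CF₄: ΔF = 0.00009 × (113 − 30) = 0.00009 × 83 = 0.0075 W/m².
Total ΔF = 5.5753 + 0.3809 + 0.0170 + 0.0075 = 5.9807 W/m².
ΔT = λ ΔF = 1.14 × 5.98 = 6.8172 K.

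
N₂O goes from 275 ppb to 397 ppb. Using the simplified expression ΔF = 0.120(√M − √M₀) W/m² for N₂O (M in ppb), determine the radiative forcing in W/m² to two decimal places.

N₂O: 0.120 × (√397 − √275) = 0.120 × (19.9249 − 16.5831) = 0.120 × 3.3418 = 0.4010 W/m².

ΔF = 0.40 W/m²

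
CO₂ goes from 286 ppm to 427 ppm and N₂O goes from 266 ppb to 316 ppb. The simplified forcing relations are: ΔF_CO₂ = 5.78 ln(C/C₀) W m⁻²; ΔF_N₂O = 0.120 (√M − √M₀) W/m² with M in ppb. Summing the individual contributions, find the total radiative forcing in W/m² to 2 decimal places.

ΔF = 2.49 W/m²

CO₂: 5.78 × ln(427/286) = 5.78 × ln(1.49301) = 5.78 × 0.40079 = 2.3166 W/m².
N₂O: 0.120 × (√316 − √266) = 0.120 × (17.7764 − 16.3095) = 0.120 × 1.4669 = 0.1760 W/m².
Total ΔF = 2.3166 + 0.1760 = 2.4926 W/m².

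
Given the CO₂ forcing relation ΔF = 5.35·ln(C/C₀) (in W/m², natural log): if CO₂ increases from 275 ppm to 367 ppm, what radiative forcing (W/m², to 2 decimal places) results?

CO₂ absorption bands are partially saturated, so forcing scales with the logarithm of the concentration ratio.
CO₂: 5.35 × ln(367/275) = 5.35 × ln(1.33455) = 5.35 × 0.28859 = 1.5440 W/m².

ΔF = 1.54 W/m²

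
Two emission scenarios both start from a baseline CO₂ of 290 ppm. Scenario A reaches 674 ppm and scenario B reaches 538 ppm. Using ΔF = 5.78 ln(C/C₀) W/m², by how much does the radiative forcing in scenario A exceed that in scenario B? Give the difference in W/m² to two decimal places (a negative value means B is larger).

ΔF_A − ΔF_B = 1.30 W/m²

ΔF_A = 5.78 ln(674/290) = 5.78 × 0.84335 = 4.8746 W/m².
ΔF_B = 5.78 ln(538/290) = 5.78 × 0.61798 = 3.5719 W/m².
Difference: 4.8746 − 3.5719 = 1.3027 W/m².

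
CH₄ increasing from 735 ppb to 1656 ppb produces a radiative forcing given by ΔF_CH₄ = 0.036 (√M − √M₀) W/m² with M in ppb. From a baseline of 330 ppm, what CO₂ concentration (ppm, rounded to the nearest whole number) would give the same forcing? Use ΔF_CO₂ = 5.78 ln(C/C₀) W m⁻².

CH₄ forcing: 0.036 × (√1656 − √735) = 0.036 × (40.6940 − 27.1109) = 0.036 × 13.5831 = 0.48899 W/m².
Set 5.78 ln(C/330) = 0.48899: ln(C/330) = 0.48899/5.78 = 0.08460, so C = 330 × e^0.08460 = 330 × 1.08828 = 359.13 ppm.

C ≈ 359 ppm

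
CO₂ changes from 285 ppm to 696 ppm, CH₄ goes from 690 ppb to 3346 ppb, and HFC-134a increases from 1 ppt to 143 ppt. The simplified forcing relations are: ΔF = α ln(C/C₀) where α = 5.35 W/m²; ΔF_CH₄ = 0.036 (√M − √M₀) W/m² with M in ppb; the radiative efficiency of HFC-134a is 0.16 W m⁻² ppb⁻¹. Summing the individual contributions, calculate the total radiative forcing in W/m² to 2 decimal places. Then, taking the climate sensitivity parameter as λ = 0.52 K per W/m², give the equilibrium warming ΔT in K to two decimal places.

CO₂: 5.35 × ln(696/285) = 5.35 × ln(2.44211) = 5.35 × 0.89286 = 4.7768 W/m².
CH₄: 0.036 × (√3346 − √690) = 0.036 × (57.8446 − 26.2679) = 0.036 × 31.5767 = 1.1368 W/m².
HFC-134a: Δ = 143 − 1 = 142 ppt = 0.142 ppb; ΔF = 0.16 × 0.142 = 0.0227 W/m².
Total ΔF = 4.7768 + 1.1368 + 0.0227 = 5.9363 W/m².
ΔT = λ ΔF = 0.52 × 5.94 = 3.0888 K.

ΔF = 5.94 W/m²; ΔT = 3.09 K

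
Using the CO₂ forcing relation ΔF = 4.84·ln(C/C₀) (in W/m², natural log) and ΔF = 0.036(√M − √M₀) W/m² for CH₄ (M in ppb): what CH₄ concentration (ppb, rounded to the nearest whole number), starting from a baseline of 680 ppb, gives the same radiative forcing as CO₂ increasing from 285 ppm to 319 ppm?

M ≈ 1700 ppb

CO₂ forcing: 4.84 × ln(319/285) = 4.84 × 0.112702 = 0.54548 W/m².
Set 0.036(√M − √680) = 0.54548: √M = 0.54548/0.036 + √680 = 15.1522 + 26.0768 = 41.2290.
M = (41.2290)² = 1699.83 ppb.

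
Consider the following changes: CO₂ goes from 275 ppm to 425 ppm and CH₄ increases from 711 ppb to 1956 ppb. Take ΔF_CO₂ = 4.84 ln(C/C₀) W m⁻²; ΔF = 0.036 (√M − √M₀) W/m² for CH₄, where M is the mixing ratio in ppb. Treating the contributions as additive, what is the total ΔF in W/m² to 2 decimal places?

ΔF = 2.74 W/m²

CO₂: 4.84 × ln(425/275) = 4.84 × ln(1.54545) = 4.84 × 0.43532 = 2.1069 W/m².
CH₄: 0.036 × (√1956 − √711) = 0.036 × (44.2267 − 26.6646) = 0.036 × 17.5621 = 0.6322 W/m².
Total ΔF = 2.1069 + 0.6322 = 2.7391 W/m².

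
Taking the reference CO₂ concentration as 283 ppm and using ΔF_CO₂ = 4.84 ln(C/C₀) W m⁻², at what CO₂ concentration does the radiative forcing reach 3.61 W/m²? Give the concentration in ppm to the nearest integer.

Set 4.84 ln(C/283) = 3.61, so ln(C/283) = 3.61/4.84 = 0.74587.
Then C/283 = e^0.74587 = 2.10827, giving C = 283 × 2.10827 = 596.64 ppm.

C ≈ 597 ppm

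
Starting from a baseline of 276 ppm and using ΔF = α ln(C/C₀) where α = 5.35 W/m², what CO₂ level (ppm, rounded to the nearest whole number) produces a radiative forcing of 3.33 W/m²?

C ≈ 514 ppm

Set 5.35 ln(C/276) = 3.33, so ln(C/276) = 3.33/5.35 = 0.62243.
Then C/276 = e^0.62243 = 1.86345, giving C = 276 × 1.86345 = 514.31 ppm.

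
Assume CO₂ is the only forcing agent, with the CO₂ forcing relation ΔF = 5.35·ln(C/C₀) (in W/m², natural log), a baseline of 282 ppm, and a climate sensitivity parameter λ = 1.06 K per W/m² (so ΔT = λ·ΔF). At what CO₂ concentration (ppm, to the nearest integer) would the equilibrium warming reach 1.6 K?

C ≈ 374 ppm

Required forcing: ΔF = ΔT/λ = 1.6/1.06 = 1.5094 W/m².
Then ln(C/282) = ΔF/5.35 = 1.5094/5.35 = 0.28213.
So C = 282 × e^0.28213 = 282 × 1.32595 = 373.92 ppm.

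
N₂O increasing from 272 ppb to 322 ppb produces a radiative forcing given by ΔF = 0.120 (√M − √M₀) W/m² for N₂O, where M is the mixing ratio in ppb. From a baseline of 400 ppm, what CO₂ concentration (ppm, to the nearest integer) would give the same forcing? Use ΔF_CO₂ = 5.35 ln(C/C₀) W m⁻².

N₂O forcing: 0.120 × (√322 − √272) = 0.120 × (17.9444 − 16.4924) = 0.120 × 1.4520 = 0.17424 W/m².
Set 5.35 ln(C/400) = 0.17424: ln(C/400) = 0.17424/5.35 = 0.03257, so C = 400 × e^0.03257 = 400 × 1.03311 = 413.24 ppm.

C ≈ 413 ppm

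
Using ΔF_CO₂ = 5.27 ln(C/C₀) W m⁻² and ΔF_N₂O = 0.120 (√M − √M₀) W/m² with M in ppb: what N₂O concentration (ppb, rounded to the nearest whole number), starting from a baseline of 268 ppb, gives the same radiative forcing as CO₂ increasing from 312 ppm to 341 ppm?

M ≈ 411 ppb

CO₂ forcing: 5.27 × ln(341/312) = 5.27 × 0.088879 = 0.46839 W/m².
Set 0.120(√M − √268) = 0.46839: √M = 0.46839/0.120 + √268 = 3.9033 + 16.3707 = 20.2740.
M = (20.2740)² = 411.04 ppb.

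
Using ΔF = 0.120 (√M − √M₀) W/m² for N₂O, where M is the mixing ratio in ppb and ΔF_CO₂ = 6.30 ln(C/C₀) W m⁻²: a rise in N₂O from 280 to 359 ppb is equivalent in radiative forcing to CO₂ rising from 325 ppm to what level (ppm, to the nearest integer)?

N₂O forcing: 0.120 × (√359 − √280) = 0.120 × (18.9473 − 16.7332) = 0.120 × 2.2141 = 0.26569 W/m².
Set 6.30 ln(C/325) = 0.26569: ln(C/325) = 0.26569/6.30 = 0.04217, so C = 325 × e^0.04217 = 325 × 1.04307 = 339.00 ppm.

C ≈ 339 ppm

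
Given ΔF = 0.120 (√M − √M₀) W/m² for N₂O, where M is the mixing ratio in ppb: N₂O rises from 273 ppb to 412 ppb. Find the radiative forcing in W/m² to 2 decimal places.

N₂O: 0.120 × (√412 − √273) = 0.120 × (20.2978 − 16.5227) = 0.120 × 3.7751 = 0.4530 W/m².

ΔF = 0.45 W/m²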